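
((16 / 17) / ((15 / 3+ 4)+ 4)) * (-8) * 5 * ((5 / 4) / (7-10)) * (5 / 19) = 4000 / 12597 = 0.32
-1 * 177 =-177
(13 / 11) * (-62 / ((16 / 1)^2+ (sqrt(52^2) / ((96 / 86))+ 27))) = -9672 / 43505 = -0.22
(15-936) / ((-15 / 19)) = 5833 / 5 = 1166.60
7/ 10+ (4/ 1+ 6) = 107/ 10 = 10.70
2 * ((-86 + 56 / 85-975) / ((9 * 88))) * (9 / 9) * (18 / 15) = -30043 / 9350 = -3.21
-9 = -9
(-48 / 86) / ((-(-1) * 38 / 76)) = -48 / 43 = -1.12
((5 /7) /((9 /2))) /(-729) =-10 /45927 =-0.00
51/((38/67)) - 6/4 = 1680/19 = 88.42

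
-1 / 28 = -0.04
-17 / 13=-1.31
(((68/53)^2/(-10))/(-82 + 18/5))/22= 289/3028102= 0.00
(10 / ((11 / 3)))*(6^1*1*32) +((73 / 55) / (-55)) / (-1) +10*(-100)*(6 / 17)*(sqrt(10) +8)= -118270759 / 51425- 6000*sqrt(10) / 17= -3415.97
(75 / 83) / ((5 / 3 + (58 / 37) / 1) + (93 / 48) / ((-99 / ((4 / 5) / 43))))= 236263500 / 845543659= 0.28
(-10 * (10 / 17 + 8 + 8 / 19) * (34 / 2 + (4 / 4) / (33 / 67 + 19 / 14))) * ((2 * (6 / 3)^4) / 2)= -2833920960 / 112081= -25284.58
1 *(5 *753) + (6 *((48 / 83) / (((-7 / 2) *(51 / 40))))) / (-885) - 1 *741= 1762215344 / 582743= 3024.00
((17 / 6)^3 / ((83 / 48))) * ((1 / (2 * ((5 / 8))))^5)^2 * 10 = 20606615552 / 1458984375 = 14.12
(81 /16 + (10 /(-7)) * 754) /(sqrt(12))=-120073 * sqrt(3) /672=-309.48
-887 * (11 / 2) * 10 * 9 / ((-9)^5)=48785 / 6561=7.44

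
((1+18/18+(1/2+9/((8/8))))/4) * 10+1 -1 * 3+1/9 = 967/36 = 26.86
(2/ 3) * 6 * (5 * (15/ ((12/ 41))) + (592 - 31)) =3269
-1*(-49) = 49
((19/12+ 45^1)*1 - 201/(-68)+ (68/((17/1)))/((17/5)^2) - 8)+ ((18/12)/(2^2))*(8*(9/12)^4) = 9507193/221952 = 42.83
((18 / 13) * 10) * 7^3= 61740 / 13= 4749.23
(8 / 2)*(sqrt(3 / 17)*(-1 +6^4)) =5180*sqrt(51) / 17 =2176.04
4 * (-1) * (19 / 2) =-38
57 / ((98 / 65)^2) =240825 / 9604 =25.08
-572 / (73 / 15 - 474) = 1.22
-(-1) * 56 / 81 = 56 / 81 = 0.69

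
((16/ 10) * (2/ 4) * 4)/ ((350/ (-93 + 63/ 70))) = -3684/ 4375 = -0.84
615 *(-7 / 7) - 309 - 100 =-1024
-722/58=-361/29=-12.45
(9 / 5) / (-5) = -9 / 25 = -0.36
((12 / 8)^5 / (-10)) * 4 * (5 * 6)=-729 / 8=-91.12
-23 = -23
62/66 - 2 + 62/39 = 227/429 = 0.53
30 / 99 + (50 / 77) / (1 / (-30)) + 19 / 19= -4199 / 231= -18.18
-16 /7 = -2.29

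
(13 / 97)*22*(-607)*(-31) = 5381662 / 97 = 55481.05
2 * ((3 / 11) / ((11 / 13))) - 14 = -1616 / 121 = -13.36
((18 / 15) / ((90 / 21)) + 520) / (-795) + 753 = 14952868 / 19875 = 752.35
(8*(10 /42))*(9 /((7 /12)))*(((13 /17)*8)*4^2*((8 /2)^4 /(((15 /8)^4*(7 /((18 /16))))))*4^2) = 111669149696 /728875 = 153207.55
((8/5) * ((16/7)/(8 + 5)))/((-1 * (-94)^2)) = -32/1005095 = -0.00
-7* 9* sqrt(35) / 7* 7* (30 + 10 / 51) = -32340* sqrt(35) / 17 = -11254.47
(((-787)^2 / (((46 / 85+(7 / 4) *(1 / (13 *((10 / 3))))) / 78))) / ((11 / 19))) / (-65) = -124835060688 / 56551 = -2207477.51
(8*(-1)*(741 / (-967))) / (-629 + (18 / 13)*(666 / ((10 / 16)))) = 385320 / 53203373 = 0.01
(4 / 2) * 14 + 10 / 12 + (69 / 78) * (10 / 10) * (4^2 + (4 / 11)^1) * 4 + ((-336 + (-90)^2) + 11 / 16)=53892167 / 6864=7851.42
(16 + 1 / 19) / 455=61 / 1729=0.04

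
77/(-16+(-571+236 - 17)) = -77/368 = -0.21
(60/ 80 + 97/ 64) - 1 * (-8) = 657/ 64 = 10.27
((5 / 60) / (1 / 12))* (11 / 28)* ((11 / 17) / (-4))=-0.06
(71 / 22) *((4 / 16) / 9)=71 / 792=0.09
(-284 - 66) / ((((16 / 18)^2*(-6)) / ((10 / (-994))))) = -3375 / 4544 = -0.74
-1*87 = -87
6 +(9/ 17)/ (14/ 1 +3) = 1743/ 289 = 6.03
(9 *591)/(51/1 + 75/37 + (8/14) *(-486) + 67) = -1377621/40841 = -33.73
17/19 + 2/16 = 155/152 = 1.02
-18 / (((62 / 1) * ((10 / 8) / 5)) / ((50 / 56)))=-1.04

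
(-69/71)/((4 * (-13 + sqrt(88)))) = 23 * sqrt(22)/3834 + 299/7668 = 0.07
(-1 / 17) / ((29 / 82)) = -82 / 493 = -0.17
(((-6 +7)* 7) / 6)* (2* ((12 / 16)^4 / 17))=189 / 4352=0.04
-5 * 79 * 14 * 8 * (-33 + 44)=-486640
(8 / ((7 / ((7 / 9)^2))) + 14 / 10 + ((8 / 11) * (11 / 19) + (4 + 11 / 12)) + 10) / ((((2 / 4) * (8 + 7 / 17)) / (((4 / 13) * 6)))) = 36479756 / 4768335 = 7.65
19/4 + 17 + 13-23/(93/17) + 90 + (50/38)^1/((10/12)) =122.12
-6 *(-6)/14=18/7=2.57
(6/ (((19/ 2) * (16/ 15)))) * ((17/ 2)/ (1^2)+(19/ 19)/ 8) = 3105/ 608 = 5.11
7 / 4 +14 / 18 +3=199 / 36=5.53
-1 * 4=-4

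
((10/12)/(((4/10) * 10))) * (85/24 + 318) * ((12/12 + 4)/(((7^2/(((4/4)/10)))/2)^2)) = 7717/1382976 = 0.01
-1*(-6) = 6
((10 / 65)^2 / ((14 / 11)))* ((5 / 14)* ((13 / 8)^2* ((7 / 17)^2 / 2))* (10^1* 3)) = 825 / 18496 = 0.04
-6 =-6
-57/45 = -19/15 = -1.27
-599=-599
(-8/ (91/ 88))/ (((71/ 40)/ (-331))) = 9320960/ 6461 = 1442.65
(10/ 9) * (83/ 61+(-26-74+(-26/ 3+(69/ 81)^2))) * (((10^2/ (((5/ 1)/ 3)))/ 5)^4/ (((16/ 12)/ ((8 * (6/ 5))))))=-9706541056/ 549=-17680402.65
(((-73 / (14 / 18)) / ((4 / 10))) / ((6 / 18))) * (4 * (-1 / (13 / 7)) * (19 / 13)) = 374490 / 169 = 2215.92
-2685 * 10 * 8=-214800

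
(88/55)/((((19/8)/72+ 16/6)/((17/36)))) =2176/7775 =0.28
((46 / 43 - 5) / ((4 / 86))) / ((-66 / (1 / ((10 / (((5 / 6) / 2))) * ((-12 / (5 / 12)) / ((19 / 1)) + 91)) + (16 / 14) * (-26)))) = -7171739263 / 188518176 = -38.04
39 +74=113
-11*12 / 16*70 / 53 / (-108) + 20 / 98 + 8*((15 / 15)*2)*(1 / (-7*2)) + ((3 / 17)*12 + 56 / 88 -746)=-744.08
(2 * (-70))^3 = -2744000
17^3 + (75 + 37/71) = 354185/71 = 4988.52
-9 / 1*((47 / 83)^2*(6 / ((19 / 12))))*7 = -10020024 / 130891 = -76.55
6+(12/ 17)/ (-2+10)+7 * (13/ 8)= 17.46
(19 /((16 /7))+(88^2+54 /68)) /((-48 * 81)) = -2108845 /1057536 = -1.99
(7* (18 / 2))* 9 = 567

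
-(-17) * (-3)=-51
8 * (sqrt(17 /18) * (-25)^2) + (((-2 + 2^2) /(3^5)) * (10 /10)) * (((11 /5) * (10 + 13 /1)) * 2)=1012 /1215 + 2500 * sqrt(34) /3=4859.96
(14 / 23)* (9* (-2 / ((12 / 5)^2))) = -175 / 92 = -1.90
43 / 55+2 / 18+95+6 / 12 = 95429 / 990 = 96.39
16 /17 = 0.94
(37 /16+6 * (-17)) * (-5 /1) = 7975 /16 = 498.44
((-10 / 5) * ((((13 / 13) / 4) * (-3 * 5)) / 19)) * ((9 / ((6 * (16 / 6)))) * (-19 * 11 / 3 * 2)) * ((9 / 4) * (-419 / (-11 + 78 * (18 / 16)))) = 1866645 / 4912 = 380.02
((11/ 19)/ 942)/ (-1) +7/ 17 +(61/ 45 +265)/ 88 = 345193693/ 100407780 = 3.44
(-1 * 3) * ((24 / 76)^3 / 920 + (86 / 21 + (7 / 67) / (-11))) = -49879237354 / 4069341815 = -12.26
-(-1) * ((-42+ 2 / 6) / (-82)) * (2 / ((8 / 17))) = 2125 / 984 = 2.16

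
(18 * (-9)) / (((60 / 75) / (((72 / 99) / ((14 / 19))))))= -15390 / 77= -199.87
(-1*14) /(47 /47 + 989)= -7 /495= -0.01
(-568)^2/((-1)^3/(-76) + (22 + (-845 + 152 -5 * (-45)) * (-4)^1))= 24519424/143945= 170.34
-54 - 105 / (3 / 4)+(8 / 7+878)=4796 / 7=685.14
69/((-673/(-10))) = 1.03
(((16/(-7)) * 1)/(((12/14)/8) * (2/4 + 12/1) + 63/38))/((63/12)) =-0.15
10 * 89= 890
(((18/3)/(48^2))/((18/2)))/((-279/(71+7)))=-0.00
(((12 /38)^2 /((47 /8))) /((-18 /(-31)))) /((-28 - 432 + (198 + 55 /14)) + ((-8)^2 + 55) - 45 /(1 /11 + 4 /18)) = -215264 /2082309009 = -0.00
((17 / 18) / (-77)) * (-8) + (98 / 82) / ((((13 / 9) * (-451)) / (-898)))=26435138 / 15144129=1.75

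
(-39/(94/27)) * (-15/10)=3159/188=16.80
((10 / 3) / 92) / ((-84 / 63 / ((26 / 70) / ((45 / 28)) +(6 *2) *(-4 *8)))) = 21587 / 2070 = 10.43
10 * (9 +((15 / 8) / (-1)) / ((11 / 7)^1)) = 3435 / 44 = 78.07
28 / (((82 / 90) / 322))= 405720 / 41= 9895.61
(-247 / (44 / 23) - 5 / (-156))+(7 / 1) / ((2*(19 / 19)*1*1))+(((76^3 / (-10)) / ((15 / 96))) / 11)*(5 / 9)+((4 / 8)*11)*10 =-183522401 / 12870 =-14259.70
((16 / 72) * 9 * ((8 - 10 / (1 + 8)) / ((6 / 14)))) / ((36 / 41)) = 8897 / 243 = 36.61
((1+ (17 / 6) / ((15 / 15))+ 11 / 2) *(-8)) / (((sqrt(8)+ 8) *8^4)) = -0.00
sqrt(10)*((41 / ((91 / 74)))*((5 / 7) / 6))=7585*sqrt(10) / 1911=12.55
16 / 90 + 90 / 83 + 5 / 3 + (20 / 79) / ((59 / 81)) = 57037379 / 17408835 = 3.28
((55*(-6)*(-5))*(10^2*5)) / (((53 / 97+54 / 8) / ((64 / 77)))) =1862400000 / 19817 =93979.92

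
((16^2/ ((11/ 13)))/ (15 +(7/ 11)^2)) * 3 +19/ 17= 237803/ 3961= 60.04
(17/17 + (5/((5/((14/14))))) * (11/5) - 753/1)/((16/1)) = -3749/80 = -46.86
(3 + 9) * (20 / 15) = 16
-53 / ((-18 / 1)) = 53 / 18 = 2.94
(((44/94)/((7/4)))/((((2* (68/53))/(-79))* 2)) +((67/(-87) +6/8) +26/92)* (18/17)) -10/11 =-194860136/41035841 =-4.75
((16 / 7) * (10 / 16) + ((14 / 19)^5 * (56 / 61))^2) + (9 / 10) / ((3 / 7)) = 5698480475543879207 / 1596958828169426470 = 3.57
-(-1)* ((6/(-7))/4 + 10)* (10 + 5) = 2055/14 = 146.79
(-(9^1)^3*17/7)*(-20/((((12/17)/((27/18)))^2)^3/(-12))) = -4487053389255/114688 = -39124000.67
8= 8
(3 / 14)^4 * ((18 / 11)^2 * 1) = 0.01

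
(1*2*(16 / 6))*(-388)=-6208 / 3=-2069.33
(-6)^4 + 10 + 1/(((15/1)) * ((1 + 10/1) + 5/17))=3761297/2880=1306.01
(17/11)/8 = 17/88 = 0.19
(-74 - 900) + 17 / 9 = -8749 / 9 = -972.11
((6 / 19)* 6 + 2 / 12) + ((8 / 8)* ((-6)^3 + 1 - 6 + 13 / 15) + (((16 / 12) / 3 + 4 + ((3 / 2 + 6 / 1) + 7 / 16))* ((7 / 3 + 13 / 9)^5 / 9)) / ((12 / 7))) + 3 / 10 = 217961480729 / 545258466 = 399.74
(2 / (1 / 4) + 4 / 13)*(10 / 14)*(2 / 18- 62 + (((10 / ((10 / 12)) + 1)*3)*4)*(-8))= -707340 / 91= -7772.97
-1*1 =-1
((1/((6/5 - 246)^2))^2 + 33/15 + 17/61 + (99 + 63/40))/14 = 70548705837620897/9584148766187520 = 7.36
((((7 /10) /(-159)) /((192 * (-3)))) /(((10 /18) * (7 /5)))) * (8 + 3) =11 /101760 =0.00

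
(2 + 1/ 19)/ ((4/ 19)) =39/ 4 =9.75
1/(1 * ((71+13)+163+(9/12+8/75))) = 300/74357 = 0.00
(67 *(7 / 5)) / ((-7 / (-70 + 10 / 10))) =4623 / 5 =924.60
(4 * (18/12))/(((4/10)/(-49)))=-735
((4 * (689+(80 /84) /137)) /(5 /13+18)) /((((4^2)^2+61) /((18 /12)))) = 51539098 /72656717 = 0.71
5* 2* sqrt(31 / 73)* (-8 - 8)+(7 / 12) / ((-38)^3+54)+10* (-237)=-2474.27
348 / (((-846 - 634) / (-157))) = 13659 / 370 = 36.92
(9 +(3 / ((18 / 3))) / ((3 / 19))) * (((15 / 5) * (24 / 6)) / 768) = 73 / 384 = 0.19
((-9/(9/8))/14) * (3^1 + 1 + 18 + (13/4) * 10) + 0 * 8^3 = -218/7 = -31.14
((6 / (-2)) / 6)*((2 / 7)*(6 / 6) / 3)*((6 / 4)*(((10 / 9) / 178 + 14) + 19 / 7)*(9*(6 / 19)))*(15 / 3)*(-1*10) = 14062800 / 82859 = 169.72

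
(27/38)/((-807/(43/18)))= -43/20444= -0.00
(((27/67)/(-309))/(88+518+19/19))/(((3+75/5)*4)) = -1/33511256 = -0.00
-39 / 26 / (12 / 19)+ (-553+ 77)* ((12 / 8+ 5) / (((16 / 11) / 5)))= -10638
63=63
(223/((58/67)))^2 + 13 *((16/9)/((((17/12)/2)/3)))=3800566873/57188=66457.42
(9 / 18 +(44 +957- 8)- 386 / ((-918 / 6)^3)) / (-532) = -7116594271 / 3810797928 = -1.87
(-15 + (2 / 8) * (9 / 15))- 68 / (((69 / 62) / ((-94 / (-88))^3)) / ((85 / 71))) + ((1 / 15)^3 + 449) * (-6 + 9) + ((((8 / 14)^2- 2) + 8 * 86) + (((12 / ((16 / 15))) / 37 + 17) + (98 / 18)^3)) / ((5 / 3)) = 1687233854459971759 / 957565119357000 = 1762.00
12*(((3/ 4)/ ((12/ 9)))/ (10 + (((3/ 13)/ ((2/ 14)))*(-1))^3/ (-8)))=118638/ 185021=0.64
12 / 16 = 3 / 4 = 0.75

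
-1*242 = -242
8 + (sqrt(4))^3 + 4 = 20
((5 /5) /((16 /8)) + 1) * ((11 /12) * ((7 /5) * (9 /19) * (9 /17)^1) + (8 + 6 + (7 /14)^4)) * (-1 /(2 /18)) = -10035657 /51680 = -194.19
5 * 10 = 50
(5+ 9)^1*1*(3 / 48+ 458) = 6412.88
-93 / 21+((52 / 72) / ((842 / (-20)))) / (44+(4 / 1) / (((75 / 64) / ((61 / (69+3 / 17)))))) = -520360143 / 117490996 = -4.43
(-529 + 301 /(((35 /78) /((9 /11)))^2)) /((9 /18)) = 19977994 /21175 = 943.47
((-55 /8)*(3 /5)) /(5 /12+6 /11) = -1089 /254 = -4.29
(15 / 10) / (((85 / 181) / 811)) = 2590.43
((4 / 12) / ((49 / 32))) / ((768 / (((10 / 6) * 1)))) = 5 / 10584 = 0.00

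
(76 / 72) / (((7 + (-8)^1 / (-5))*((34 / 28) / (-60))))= -13300 / 2193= -6.06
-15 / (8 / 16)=-30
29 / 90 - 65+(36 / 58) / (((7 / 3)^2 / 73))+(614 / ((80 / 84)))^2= 531487480291 / 1278900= 415581.73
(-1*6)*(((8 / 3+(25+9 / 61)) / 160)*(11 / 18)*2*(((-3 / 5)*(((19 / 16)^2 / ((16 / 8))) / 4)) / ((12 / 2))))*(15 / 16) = 2021239 / 95944704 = 0.02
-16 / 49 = -0.33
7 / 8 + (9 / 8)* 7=35 / 4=8.75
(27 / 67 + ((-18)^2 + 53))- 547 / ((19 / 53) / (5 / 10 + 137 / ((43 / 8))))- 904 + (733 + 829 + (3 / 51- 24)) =-71918916145 / 1861126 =-38642.69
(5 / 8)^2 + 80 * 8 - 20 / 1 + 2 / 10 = 198589 / 320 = 620.59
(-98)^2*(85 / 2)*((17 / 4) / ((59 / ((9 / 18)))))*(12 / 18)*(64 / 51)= 6530720 / 531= 12298.91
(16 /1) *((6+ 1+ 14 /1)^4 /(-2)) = -1555848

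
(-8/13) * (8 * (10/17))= -640/221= -2.90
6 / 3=2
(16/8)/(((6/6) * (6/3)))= 1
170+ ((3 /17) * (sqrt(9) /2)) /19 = 109829 /646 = 170.01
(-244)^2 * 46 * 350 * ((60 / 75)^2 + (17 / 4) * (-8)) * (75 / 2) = -1199120529600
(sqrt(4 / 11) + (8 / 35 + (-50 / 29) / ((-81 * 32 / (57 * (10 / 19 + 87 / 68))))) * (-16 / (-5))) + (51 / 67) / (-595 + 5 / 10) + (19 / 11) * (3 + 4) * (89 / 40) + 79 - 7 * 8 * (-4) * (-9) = -1075052745849847 / 563105881800 + 2 * sqrt(11) / 11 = -1908.55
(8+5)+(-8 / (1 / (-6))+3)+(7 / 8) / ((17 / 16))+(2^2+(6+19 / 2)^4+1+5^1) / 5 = 15790737 / 1360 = 11610.84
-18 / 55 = -0.33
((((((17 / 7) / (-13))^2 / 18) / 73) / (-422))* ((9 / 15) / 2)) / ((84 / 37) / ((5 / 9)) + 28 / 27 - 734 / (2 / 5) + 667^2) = -96237 / 2258266872082097968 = -0.00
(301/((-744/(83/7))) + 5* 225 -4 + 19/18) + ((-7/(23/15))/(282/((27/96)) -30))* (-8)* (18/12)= 83686014077/74899224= 1117.31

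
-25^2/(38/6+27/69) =-43125/464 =-92.94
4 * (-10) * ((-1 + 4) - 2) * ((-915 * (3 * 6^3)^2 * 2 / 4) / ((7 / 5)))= 38421216000 / 7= 5488745142.86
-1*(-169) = 169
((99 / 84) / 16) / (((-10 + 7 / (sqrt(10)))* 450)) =-11 / 639072 - 11* sqrt(10) / 9129600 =-0.00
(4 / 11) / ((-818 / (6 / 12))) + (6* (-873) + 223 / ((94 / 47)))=-46128249 / 8998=-5126.50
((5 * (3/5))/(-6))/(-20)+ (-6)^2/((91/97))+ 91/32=600489/14560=41.24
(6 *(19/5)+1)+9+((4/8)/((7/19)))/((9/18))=1243/35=35.51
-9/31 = -0.29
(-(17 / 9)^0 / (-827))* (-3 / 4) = -3 / 3308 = -0.00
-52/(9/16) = -832/9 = -92.44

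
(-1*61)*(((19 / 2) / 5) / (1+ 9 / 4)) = -2318 / 65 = -35.66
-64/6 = -32/3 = -10.67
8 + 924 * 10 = 9248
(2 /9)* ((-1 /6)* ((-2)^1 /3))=2 /81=0.02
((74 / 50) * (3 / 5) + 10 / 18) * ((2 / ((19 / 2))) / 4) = 1624 / 21375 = 0.08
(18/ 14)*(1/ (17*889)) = 9/ 105791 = 0.00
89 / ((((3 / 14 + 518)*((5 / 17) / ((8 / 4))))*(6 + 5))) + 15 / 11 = 586489 / 399025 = 1.47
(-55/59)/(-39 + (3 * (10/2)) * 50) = -55/41949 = -0.00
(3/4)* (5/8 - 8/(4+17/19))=-751/992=-0.76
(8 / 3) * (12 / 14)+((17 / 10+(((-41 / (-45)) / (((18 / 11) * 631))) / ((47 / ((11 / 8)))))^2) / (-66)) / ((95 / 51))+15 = 17.27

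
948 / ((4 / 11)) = 2607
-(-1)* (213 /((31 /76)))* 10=5221.94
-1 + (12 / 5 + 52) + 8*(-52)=-1813 / 5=-362.60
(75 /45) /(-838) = -5 /2514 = -0.00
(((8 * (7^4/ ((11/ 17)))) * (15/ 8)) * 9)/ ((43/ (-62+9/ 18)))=-677766285/ 946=-716454.85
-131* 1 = -131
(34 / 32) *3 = 51 / 16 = 3.19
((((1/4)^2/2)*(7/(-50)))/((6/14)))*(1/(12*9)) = -49/518400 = -0.00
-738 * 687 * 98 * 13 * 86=-55549605384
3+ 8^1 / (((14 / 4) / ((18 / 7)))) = 435 / 49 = 8.88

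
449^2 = 201601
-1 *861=-861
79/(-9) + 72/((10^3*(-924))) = -3041527/346500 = -8.78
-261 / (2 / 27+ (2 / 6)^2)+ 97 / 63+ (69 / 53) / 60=-94015463 / 66780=-1407.84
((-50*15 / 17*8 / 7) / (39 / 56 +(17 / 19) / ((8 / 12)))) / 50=-6080 / 12291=-0.49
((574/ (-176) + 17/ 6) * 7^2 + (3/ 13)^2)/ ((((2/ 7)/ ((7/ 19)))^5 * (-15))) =4.97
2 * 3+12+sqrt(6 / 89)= sqrt(534) / 89+18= 18.26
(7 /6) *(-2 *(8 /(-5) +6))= -154 /15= -10.27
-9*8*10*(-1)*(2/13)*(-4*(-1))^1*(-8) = -46080/13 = -3544.62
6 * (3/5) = 18/5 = 3.60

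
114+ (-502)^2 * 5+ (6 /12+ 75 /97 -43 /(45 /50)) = 2200112767 /1746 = 1260087.50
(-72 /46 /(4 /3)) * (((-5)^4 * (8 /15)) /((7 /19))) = -171000 /161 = -1062.11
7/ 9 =0.78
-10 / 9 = -1.11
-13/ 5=-2.60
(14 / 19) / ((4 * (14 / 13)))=13 / 76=0.17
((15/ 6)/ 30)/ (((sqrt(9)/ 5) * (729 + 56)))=1/ 5652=0.00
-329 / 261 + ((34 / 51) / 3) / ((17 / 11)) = -4955 / 4437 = -1.12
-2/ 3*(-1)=2/ 3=0.67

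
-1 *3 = -3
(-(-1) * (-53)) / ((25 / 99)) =-5247 / 25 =-209.88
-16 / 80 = -1 / 5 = -0.20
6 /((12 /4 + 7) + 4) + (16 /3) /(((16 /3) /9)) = 66 /7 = 9.43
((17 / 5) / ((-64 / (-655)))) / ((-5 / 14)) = -97.43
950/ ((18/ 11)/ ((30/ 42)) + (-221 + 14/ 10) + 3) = -52250/ 11787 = -4.43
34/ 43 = 0.79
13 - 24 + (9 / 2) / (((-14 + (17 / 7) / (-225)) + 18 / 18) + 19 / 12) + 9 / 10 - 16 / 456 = -432063061 / 41036010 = -10.53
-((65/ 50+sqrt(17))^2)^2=-4642361/ 10000 - 24297 * sqrt(17)/ 250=-864.95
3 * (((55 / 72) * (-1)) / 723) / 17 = -55 / 294984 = -0.00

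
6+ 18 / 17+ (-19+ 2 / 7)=-1387 / 119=-11.66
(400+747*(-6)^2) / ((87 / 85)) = 26664.60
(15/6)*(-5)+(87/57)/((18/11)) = -1978/171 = -11.57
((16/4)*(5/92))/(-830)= -1/3818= -0.00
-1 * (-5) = 5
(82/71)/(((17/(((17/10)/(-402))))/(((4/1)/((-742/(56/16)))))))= 41/7563630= 0.00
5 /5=1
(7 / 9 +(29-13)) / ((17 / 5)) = 755 / 153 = 4.93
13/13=1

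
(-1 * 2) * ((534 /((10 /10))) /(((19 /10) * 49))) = -10680 /931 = -11.47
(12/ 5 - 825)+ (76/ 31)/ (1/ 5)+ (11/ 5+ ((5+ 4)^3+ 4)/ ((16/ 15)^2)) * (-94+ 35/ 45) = -21810302281/ 357120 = -61072.76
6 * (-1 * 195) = -1170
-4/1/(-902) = 2/451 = 0.00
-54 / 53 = -1.02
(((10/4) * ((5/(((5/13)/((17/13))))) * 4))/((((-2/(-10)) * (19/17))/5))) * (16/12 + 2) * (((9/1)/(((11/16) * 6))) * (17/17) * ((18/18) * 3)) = 82966.51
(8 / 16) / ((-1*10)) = -1 / 20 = -0.05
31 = 31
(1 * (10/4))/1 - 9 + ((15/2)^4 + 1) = 50537/16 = 3158.56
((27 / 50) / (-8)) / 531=-3 / 23600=-0.00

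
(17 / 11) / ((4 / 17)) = 289 / 44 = 6.57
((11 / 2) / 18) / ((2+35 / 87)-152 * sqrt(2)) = -0.00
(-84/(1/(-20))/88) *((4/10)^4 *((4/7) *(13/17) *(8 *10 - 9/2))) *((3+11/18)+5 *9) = 439712/561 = 783.80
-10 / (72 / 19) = -95 / 36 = -2.64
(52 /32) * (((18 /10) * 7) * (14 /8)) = 5733 /160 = 35.83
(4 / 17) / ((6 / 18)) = 12 / 17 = 0.71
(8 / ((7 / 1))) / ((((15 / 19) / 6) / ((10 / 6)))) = 304 / 21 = 14.48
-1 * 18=-18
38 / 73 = 0.52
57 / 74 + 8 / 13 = 1333 / 962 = 1.39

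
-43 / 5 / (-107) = 43 / 535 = 0.08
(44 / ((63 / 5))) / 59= 220 / 3717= 0.06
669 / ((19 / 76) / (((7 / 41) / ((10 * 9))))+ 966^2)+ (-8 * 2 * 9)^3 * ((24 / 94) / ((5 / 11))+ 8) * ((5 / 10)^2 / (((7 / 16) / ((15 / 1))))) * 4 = -1255969384279331774 / 1432907847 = -876517905.12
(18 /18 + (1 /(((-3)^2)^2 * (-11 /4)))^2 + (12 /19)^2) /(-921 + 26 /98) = -19644868369 /12929841405756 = -0.00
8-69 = -61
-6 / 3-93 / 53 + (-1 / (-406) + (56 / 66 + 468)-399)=46934537 / 710094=66.10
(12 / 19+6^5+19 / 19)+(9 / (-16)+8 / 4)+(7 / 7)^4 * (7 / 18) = 21284597 / 2736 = 7779.46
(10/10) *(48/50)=24/25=0.96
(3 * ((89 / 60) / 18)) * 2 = 89 / 180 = 0.49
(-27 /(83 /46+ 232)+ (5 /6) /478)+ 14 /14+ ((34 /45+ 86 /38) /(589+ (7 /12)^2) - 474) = -10939367811257 /23122317900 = -473.11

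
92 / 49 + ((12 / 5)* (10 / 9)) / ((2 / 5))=1256 / 147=8.54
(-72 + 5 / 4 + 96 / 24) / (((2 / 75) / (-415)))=8310375 / 8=1038796.88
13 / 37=0.35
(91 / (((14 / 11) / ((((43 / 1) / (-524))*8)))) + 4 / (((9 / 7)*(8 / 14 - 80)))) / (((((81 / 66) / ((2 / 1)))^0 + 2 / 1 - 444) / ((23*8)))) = 1416582512 / 72271521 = 19.60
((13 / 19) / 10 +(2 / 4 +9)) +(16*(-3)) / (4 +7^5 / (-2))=9.57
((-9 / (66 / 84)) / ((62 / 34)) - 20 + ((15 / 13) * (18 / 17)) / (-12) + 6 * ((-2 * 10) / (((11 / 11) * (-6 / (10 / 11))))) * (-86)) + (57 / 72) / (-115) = -1590.03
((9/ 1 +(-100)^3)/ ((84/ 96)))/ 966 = -3999964/ 3381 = -1183.07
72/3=24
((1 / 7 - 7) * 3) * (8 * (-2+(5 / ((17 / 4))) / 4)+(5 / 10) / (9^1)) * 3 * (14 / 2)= 99816 / 17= 5871.53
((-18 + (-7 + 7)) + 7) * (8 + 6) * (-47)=7238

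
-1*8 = -8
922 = 922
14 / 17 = 0.82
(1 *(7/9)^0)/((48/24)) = 1/2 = 0.50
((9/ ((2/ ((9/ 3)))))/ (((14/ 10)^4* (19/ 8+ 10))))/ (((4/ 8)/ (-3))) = -45000/ 26411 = -1.70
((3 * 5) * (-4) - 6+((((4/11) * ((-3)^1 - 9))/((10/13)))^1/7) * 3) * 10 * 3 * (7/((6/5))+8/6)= -14712.70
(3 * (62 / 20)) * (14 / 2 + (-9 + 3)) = 93 / 10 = 9.30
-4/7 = -0.57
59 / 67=0.88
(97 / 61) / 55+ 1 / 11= 402 / 3355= 0.12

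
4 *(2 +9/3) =20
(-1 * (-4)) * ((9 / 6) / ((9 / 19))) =38 / 3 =12.67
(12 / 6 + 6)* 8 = 64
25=25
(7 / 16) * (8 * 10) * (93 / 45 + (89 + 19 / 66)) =70343 / 22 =3197.41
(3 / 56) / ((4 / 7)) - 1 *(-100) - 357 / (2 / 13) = -71053 / 32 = -2220.41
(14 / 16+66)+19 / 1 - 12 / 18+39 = 124.21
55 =55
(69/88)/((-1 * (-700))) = 69/61600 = 0.00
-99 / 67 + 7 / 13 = -818 / 871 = -0.94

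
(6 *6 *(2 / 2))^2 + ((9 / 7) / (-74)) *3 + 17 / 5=3365311 / 2590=1299.35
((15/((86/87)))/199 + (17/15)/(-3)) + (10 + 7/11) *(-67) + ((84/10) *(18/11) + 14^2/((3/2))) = -4816226237/8471430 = -568.53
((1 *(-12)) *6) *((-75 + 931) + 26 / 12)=-61788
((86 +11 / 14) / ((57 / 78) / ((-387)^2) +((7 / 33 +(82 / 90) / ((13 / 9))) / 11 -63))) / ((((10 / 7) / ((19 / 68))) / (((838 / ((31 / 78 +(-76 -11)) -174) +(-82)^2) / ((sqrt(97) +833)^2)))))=-365335276056718837545 / 139765669032347266056704 +51590171925022185* sqrt(97) / 8221509943079250944512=-0.00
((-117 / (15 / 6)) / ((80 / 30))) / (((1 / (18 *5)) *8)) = -3159 / 16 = -197.44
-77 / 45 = -1.71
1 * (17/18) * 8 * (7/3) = 476/27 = 17.63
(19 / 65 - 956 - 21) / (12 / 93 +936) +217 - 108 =101819317 / 943150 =107.96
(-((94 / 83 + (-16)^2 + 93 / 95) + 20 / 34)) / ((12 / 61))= -2115321583 / 1608540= -1315.06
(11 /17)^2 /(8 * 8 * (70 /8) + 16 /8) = 121 /162418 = 0.00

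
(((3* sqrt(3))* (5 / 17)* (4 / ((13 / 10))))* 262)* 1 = 157200* sqrt(3) / 221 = 1232.03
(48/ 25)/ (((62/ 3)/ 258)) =18576/ 775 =23.97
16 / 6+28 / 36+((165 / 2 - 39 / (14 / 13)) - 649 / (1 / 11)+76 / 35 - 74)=-2255746 / 315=-7161.10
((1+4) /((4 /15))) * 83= 6225 /4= 1556.25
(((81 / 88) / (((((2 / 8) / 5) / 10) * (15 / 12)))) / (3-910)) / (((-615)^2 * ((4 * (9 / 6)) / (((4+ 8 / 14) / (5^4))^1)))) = -192 / 366872996875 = -0.00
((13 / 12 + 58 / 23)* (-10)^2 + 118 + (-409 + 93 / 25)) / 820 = 126317 / 1414500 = 0.09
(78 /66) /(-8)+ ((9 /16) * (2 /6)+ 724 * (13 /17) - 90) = 1387351 /2992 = 463.69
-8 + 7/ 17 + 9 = 24/ 17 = 1.41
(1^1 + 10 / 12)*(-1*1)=-11 / 6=-1.83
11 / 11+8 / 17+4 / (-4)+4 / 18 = 106 / 153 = 0.69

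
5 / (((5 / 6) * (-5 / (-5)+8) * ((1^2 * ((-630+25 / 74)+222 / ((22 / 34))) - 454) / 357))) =-193732 / 602825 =-0.32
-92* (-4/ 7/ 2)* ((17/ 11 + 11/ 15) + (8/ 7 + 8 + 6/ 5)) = 2682352/ 8085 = 331.77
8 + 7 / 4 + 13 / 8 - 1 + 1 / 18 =751 / 72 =10.43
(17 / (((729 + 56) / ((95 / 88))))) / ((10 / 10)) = 323 / 13816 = 0.02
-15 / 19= -0.79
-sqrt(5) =-2.24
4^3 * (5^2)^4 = 25000000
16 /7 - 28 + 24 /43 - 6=-9378 /301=-31.16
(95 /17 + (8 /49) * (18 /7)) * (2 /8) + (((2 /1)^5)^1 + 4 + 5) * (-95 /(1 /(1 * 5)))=-19473.50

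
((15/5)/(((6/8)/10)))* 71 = 2840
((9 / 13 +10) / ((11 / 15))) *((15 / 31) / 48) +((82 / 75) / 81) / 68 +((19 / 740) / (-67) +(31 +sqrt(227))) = sqrt(227) +565591420829681 / 18158896126800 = 46.21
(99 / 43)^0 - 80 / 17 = -63 / 17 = -3.71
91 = 91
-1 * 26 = -26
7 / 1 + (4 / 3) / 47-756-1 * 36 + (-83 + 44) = -116180 / 141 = -823.97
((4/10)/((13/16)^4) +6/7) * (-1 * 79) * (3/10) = -210258579/4998175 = -42.07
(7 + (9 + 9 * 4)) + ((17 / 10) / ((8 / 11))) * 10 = 603 / 8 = 75.38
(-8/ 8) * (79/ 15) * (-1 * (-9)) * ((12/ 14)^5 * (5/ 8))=-230364/ 16807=-13.71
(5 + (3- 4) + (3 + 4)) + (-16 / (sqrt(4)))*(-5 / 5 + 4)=-13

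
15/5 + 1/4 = 13/4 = 3.25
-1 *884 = -884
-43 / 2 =-21.50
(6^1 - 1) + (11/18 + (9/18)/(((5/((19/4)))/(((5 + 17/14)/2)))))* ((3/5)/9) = 777037/151200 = 5.14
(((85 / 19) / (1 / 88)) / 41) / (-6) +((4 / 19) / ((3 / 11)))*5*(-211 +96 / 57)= -11981200 / 14801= -809.49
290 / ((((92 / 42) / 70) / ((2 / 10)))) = 42630 / 23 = 1853.48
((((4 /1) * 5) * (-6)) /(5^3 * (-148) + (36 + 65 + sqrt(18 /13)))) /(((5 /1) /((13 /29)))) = 104 * sqrt(26) /14180360695 + 8291816 /14180360695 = 0.00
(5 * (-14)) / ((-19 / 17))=1190 / 19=62.63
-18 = -18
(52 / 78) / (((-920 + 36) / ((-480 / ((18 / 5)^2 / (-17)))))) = -500 / 1053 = -0.47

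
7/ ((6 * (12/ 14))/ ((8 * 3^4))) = 882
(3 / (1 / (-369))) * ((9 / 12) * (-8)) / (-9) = -738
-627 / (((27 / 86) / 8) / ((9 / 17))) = -143792 / 17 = -8458.35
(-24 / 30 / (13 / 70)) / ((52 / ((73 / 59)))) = -1022 / 9971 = -0.10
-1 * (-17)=17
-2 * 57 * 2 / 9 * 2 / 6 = -76 / 9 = -8.44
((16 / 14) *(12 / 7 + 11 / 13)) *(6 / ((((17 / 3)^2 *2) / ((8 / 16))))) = 0.14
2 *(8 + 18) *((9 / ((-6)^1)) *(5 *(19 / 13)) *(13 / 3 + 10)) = -8170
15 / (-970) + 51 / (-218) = -2637 / 10573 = -0.25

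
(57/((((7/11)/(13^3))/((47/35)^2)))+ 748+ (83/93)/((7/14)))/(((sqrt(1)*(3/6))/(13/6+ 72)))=25239626194217/478485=52749043.74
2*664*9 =11952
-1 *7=-7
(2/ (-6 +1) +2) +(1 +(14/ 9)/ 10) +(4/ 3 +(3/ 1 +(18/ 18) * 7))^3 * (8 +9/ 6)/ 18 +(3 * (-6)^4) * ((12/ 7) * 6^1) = 346679966/ 8505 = 40761.90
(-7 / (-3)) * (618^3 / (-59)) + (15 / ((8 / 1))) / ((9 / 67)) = -13217606027 / 1416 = -9334467.53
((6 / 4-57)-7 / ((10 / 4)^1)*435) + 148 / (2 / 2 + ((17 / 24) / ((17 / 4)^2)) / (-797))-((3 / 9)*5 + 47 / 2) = -140305652 / 121935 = -1150.66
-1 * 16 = -16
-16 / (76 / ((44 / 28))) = -44 / 133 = -0.33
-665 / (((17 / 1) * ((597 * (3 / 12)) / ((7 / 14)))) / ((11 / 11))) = -1330 / 10149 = -0.13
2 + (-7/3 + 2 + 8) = 29/3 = 9.67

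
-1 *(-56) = 56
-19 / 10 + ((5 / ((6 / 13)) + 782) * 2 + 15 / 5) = 47603 / 30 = 1586.77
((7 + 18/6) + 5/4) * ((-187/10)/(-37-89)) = 187/112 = 1.67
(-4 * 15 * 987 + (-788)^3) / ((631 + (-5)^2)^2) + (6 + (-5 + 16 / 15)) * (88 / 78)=-71422607629 / 62936640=-1134.83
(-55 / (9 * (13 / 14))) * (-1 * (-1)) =-770 / 117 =-6.58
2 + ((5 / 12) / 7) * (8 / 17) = 724 / 357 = 2.03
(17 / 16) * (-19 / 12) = -323 / 192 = -1.68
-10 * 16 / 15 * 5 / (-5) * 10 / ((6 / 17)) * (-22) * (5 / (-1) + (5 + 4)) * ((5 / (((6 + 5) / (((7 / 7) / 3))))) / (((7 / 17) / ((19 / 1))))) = -35142400 / 189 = -185938.62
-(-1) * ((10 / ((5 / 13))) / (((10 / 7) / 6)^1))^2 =298116 / 25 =11924.64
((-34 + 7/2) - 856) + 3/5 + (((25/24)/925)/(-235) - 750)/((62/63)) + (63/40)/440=-1563613310913/948798400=-1647.99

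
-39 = -39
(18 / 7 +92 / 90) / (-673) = -1132 / 211995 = -0.01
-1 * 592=-592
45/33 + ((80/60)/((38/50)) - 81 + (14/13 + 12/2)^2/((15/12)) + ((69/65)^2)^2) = -409034019133/11192341875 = -36.55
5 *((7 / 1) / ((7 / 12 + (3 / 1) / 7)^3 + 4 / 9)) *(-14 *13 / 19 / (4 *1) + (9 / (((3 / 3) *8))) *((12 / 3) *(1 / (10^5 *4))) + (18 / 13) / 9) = -28705251489579 / 541886507500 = -52.97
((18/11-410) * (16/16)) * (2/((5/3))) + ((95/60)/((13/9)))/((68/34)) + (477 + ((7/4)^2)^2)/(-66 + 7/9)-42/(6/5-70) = -2293123972641/4620112640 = -496.34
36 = 36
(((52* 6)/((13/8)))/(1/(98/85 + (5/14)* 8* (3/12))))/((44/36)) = 174528/595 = 293.32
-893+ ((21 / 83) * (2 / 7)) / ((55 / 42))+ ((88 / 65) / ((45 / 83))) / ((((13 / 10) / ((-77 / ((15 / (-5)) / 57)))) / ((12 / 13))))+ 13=10314605668 / 6017583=1714.08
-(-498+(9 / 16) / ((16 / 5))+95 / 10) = 488.32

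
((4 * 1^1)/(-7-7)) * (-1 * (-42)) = -12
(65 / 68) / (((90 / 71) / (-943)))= -711.10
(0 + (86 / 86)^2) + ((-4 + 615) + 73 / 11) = 6805 / 11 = 618.64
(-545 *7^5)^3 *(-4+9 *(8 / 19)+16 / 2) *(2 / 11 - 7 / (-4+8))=1962053845985863994361375 / 209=9387817444908440164408.49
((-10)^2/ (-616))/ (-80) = 0.00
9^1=9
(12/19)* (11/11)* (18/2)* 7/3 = 252/19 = 13.26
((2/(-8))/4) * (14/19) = -7/152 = -0.05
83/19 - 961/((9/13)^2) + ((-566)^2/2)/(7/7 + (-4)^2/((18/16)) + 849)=-10865104933/5985171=-1815.34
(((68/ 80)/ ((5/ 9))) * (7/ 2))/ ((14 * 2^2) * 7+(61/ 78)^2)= 0.01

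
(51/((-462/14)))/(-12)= 17/132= 0.13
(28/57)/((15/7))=196/855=0.23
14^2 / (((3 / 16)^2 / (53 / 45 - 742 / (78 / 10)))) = -2757723136 / 5265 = -523784.07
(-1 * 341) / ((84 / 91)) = -4433 / 12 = -369.42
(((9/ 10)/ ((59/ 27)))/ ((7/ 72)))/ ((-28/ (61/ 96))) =-44469/ 462560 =-0.10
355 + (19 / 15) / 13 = 69244 / 195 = 355.10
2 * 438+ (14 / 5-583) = 1479 / 5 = 295.80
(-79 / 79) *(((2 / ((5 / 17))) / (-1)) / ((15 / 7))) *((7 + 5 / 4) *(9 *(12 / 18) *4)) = 15708 / 25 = 628.32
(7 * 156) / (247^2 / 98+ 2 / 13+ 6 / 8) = 2782416 / 1588537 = 1.75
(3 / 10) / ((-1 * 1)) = -3 / 10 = -0.30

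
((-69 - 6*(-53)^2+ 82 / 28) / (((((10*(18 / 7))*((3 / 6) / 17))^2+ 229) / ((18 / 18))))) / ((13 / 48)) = -11501046312 / 42262597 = -272.13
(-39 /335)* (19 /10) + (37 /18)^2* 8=9112279 /271350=33.58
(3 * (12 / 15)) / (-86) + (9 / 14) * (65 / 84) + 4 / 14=63653 / 84280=0.76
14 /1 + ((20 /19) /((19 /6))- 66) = -18652 /361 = -51.67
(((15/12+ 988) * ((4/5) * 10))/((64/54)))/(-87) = -35613/464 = -76.75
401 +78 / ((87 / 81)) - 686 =-6159 / 29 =-212.38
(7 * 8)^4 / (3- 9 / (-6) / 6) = 39337984 / 13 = 3025998.77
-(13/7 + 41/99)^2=-2477476/480249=-5.16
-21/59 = -0.36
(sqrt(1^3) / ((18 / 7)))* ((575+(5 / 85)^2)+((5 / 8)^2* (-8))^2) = 75711223 / 332928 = 227.41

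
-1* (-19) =19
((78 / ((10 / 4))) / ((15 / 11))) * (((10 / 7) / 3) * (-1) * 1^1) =-1144 / 105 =-10.90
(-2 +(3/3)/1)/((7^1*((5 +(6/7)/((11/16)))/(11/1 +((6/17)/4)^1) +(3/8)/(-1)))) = -2552/3365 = -0.76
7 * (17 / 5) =119 / 5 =23.80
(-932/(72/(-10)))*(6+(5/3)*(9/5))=1165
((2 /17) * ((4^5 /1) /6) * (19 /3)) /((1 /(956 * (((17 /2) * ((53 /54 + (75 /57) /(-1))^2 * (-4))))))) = -57585891328 /124659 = -461947.32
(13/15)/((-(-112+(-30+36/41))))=533/86790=0.01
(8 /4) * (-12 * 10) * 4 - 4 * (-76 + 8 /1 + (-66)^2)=-18112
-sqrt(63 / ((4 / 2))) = -3 * sqrt(14) / 2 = -5.61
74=74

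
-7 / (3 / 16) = -112 / 3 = -37.33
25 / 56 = 0.45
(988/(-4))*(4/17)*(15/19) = -780/17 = -45.88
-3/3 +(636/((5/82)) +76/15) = 156517/15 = 10434.47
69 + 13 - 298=-216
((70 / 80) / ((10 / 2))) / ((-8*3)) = -7 / 960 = -0.01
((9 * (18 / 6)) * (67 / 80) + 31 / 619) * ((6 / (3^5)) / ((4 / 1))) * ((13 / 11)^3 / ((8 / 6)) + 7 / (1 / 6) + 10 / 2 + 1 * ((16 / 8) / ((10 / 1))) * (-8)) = 1393277983253 / 213552028800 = 6.52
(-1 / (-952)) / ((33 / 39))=13 / 10472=0.00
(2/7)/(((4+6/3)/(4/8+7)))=0.36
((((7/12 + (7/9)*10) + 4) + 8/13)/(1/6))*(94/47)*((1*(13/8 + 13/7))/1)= 30365/56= 542.23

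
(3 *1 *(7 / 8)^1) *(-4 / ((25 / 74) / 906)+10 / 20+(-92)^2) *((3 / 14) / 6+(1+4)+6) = -104868729 / 1600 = -65542.96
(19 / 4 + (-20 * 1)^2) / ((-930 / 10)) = -4.35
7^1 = 7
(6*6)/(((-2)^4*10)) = 9/40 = 0.22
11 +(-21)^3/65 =-8546/65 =-131.48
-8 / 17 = -0.47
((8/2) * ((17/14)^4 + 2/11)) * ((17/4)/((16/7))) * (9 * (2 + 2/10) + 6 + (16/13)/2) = 29059488407/62782720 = 462.86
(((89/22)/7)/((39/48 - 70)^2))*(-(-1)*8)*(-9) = -91136/10484397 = -0.01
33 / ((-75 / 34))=-14.96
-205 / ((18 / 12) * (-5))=82 / 3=27.33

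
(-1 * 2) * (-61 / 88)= 61 / 44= 1.39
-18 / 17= -1.06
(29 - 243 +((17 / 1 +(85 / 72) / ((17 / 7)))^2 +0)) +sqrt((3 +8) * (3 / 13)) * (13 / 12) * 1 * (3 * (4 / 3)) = sqrt(429) / 3 +475705 / 5184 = 98.67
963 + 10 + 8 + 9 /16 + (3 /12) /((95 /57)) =78537 /80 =981.71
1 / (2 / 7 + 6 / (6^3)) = 252 / 79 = 3.19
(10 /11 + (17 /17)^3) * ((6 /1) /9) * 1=14 /11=1.27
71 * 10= 710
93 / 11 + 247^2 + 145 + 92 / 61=41041019 / 671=61163.96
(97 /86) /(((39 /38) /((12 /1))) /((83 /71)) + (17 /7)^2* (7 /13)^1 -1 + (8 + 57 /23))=1280656468 /14450863757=0.09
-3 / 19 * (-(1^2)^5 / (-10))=-3 / 190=-0.02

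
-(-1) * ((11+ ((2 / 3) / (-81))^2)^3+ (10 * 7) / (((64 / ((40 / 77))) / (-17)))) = 11970527293904438483 / 9059209812164556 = 1321.37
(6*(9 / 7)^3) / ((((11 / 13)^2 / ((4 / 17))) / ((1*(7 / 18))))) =164268 / 100793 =1.63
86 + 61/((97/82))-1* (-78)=20910/97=215.57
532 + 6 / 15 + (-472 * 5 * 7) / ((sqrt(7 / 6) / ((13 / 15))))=2662 / 5 - 6136 * sqrt(42) / 3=-12722.87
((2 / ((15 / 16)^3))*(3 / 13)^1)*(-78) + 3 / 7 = -113563 / 2625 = -43.26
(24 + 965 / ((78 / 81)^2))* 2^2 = 719709 / 169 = 4258.63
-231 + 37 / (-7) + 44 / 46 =-37888 / 161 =-235.33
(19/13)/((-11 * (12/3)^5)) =-0.00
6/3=2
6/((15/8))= 16/5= 3.20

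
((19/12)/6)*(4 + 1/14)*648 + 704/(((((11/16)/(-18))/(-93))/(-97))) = -2327841261/14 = -166274375.79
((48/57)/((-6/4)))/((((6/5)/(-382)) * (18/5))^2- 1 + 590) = -0.00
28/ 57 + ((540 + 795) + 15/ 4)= 305347/ 228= 1339.24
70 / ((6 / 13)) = 455 / 3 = 151.67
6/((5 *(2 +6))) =3/20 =0.15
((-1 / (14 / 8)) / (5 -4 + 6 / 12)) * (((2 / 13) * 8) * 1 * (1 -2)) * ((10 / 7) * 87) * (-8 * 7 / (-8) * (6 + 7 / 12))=733120 / 273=2685.42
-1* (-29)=29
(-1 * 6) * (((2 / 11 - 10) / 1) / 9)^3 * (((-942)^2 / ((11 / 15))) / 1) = 9425780.29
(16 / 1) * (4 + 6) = 160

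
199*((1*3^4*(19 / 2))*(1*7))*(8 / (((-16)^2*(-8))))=-2143827 / 512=-4187.16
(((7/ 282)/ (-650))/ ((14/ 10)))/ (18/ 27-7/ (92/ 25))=23/ 1041755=0.00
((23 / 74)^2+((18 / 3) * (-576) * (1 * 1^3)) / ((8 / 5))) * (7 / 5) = -82793417 / 27380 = -3023.86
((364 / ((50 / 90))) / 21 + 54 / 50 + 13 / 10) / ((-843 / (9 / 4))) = -5037 / 56200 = -0.09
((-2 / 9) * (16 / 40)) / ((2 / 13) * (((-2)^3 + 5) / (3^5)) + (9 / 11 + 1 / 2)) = -10296 / 152465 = -0.07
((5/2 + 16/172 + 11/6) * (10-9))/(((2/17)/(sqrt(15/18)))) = 34.35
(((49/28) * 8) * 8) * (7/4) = 196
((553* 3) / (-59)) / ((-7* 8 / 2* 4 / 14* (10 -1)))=553 / 1416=0.39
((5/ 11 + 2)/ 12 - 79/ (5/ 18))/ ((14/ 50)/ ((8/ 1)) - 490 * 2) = 69470/ 239547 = 0.29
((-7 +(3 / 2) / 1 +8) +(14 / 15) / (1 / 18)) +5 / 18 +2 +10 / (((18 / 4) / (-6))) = 371 / 45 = 8.24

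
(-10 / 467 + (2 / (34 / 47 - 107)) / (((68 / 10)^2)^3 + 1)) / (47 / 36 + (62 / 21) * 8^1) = -432120902943520 / 502975171838656077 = -0.00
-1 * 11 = -11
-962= -962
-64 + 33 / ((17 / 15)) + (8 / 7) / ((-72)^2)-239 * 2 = -39549367 / 77112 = -512.88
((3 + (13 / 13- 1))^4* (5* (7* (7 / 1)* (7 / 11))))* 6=833490 / 11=75771.82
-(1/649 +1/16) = -665/10384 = -0.06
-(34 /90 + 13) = -602 /45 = -13.38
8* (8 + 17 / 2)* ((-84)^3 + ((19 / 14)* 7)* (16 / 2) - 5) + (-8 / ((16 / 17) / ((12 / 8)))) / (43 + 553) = -186494493555 / 2384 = -78227556.02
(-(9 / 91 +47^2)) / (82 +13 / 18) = -3618504 / 135499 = -26.71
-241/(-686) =241/686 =0.35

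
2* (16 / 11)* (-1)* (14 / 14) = -32 / 11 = -2.91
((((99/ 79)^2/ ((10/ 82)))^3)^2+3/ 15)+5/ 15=12631263092178855724338784248250123/ 2769914579609725939755046875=4560163.40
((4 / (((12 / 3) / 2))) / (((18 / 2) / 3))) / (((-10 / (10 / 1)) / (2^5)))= -21.33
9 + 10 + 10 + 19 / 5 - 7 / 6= 949 / 30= 31.63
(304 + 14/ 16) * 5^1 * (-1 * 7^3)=-4182885/ 8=-522860.62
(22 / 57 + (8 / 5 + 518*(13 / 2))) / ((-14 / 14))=-960161 / 285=-3368.99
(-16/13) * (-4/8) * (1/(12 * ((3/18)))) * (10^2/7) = 400/91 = 4.40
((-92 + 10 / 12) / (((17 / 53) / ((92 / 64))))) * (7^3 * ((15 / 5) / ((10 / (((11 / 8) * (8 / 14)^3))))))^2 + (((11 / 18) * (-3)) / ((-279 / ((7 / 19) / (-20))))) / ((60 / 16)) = -284759.83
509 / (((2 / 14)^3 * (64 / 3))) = 523761 / 64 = 8183.77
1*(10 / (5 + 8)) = 10 / 13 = 0.77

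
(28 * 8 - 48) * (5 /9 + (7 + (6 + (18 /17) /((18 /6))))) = 374528 /153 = 2447.90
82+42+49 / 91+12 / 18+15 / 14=68947 / 546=126.28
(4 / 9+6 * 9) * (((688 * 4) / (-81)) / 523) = -1348480 / 381267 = -3.54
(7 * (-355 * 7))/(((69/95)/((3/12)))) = -5987.41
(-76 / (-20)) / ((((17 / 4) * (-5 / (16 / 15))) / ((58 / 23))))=-70528 / 146625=-0.48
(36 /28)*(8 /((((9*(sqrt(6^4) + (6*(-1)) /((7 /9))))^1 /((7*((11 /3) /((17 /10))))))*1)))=0.61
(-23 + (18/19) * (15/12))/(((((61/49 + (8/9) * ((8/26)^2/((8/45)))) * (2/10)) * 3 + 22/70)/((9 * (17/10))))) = -1050337197/4233200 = -248.12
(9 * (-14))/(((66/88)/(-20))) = 3360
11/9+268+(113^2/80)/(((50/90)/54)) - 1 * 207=28037803/1800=15576.56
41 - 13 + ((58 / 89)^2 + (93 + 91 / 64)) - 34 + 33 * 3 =95227691 / 506944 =187.85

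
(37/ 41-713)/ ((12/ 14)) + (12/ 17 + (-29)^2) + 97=75224/ 697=107.93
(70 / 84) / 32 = 5 / 192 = 0.03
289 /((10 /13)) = 3757 /10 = 375.70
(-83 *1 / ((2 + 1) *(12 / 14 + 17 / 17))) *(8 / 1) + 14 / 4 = -9023 / 78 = -115.68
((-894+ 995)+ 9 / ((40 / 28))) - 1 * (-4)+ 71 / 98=27446 / 245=112.02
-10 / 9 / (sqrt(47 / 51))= -10 * sqrt(2397) / 423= -1.16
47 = 47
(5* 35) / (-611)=-0.29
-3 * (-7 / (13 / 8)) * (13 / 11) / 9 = 1.70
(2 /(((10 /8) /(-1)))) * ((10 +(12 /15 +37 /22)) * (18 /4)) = -24714 /275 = -89.87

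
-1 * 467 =-467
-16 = -16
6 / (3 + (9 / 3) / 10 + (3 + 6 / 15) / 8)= 240 / 149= 1.61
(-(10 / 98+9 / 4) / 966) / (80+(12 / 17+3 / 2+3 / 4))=-7837 / 267011094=-0.00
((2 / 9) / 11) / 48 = 1 / 2376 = 0.00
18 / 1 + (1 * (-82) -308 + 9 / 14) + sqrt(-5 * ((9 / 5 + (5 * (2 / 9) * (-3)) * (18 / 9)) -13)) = -5199 / 14 + 2 * sqrt(201) / 3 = -361.91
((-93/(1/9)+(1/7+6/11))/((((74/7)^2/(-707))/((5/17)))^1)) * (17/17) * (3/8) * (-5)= -351502725/120472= -2917.71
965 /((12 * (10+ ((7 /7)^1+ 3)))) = 965 /168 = 5.74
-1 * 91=-91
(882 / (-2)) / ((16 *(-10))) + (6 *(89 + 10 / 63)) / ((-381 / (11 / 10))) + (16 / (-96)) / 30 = 102943 / 85344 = 1.21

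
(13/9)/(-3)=-13/27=-0.48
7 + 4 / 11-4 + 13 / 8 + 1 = 527 / 88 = 5.99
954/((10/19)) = 9063/5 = 1812.60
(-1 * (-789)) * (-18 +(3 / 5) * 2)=-13255.20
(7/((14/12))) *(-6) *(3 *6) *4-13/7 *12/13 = -18156/7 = -2593.71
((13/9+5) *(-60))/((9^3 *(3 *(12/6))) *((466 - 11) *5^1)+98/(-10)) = -5800/149262603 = -0.00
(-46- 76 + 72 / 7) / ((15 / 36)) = -9384 / 35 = -268.11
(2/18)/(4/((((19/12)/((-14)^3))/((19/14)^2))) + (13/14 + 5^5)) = -0.00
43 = 43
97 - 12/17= 1637/17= 96.29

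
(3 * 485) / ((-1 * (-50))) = 291 / 10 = 29.10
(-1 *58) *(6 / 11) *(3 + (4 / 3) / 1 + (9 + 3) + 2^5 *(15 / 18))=-1360.36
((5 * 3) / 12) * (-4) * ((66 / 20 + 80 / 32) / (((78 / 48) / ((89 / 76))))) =-5162 / 247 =-20.90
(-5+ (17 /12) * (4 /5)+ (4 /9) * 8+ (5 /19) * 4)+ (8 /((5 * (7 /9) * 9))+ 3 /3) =11791 /5985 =1.97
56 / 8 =7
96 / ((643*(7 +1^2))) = 12 / 643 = 0.02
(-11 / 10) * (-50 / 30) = 11 / 6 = 1.83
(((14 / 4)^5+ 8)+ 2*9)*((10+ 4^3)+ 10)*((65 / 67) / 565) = 4815447 / 60568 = 79.50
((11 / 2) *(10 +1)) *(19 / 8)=2299 / 16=143.69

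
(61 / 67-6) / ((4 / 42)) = -7161 / 134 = -53.44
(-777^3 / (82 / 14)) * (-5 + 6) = -3283682031 / 41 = -80089805.63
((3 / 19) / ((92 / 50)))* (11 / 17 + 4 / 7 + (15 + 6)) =99150 / 52003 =1.91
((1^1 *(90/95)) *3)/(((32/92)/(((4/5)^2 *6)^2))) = 1430784/11875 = 120.49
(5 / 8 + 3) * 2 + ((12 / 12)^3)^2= 33 / 4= 8.25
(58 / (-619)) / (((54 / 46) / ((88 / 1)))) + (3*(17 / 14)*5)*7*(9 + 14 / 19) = 783974879 / 635094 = 1234.42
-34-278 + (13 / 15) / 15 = -70187 / 225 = -311.94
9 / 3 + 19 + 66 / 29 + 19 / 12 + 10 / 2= 10739 / 348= 30.86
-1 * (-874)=874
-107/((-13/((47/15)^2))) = 236363/2925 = 80.81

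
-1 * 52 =-52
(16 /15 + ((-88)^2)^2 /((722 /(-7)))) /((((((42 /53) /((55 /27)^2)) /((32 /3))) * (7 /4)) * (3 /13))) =-80413309.56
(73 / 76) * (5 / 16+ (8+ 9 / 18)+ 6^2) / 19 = 52341 / 23104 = 2.27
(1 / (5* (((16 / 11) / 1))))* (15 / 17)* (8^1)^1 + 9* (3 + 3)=54.97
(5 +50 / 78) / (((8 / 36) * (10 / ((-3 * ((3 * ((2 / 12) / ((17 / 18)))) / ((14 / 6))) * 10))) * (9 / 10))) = -19.20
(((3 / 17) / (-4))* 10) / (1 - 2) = 15 / 34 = 0.44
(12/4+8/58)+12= 439/29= 15.14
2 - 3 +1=0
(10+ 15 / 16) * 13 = 2275 / 16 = 142.19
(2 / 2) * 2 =2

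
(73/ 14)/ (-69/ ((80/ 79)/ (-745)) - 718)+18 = 100890170/ 5604977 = 18.00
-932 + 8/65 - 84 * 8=-104252/65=-1603.88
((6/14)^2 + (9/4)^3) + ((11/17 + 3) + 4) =1024729/53312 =19.22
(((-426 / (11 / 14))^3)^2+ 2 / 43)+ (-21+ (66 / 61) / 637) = 75190596749129509735093896977 / 2960014468411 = 25402104466568183.27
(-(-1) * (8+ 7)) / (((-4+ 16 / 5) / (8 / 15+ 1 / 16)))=-715 / 64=-11.17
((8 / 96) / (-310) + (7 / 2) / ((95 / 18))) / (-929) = -46853 / 65661720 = -0.00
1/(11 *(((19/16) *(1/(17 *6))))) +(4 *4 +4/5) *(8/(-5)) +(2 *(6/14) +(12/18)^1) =-17.55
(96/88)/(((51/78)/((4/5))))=1248/935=1.33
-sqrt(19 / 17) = -sqrt(323) / 17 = -1.06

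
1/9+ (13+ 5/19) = 2287/171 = 13.37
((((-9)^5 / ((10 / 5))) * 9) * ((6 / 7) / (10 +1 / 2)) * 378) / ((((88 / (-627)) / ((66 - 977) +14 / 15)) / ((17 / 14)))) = -63268248214611 / 980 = -64559436953.68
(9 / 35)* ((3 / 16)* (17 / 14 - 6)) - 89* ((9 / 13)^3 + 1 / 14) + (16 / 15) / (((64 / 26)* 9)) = -16775385287 / 465060960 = -36.07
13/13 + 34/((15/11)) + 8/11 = 4399/165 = 26.66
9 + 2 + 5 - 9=7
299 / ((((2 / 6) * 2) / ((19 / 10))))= 17043 / 20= 852.15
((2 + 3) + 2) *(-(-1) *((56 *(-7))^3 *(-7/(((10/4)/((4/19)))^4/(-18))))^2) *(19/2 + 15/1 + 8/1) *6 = 263839633689773294061241761792/1326840862578125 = 198847986319262.38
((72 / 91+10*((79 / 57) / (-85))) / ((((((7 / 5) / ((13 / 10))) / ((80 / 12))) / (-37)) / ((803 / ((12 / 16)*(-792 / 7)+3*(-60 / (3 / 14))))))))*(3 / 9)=41.64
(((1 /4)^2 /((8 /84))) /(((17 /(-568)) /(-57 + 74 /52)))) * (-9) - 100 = -1151015 /104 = -11067.45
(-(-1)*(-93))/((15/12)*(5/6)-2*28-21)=2232/1823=1.22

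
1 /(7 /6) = 0.86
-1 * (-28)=28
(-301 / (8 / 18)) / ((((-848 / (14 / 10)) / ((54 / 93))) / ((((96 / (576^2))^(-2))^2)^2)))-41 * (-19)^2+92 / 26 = 1411018795852754940355093348654343 / 106795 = 13212405036310266776113990000.00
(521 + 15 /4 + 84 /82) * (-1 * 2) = -1051.55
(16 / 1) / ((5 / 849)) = 13584 / 5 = 2716.80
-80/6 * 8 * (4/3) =-1280/9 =-142.22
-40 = -40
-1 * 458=-458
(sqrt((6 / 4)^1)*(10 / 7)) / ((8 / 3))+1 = 15*sqrt(6) / 56+1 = 1.66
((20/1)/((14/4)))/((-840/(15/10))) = -1/98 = -0.01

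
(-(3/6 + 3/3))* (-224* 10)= 3360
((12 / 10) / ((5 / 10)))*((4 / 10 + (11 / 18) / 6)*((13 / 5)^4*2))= 15480062 / 140625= 110.08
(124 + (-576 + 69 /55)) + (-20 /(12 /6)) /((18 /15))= -75748 /165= -459.08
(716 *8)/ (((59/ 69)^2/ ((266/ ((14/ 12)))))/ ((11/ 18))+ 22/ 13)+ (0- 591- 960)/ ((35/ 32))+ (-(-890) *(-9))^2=6575015371717116/ 102475135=64162056.21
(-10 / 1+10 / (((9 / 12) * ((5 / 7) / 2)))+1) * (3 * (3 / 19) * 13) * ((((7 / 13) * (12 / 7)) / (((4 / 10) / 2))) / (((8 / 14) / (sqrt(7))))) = 26775 * sqrt(7) / 19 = 3728.42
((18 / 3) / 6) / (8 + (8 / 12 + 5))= 0.07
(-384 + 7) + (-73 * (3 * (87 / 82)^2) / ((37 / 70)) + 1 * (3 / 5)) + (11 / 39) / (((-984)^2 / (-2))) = -2943859089763 / 3492983520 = -842.79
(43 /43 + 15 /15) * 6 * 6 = 72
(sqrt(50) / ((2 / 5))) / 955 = 5 * sqrt(2) / 382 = 0.02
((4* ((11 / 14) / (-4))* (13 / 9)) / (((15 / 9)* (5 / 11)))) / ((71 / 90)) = -4719 / 2485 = -1.90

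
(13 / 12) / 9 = 13 / 108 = 0.12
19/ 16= 1.19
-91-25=-116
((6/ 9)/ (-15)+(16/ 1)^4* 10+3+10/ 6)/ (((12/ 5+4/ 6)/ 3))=14745704/ 23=641117.57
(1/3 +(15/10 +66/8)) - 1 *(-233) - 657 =-4967/12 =-413.92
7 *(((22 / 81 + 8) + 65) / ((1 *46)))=41545 / 3726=11.15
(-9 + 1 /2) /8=-1.06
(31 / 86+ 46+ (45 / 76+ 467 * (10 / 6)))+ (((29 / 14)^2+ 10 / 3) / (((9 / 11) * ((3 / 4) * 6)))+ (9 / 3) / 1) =32310901477 / 38912076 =830.36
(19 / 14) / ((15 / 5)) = 19 / 42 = 0.45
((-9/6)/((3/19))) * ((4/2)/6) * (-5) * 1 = 95/6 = 15.83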